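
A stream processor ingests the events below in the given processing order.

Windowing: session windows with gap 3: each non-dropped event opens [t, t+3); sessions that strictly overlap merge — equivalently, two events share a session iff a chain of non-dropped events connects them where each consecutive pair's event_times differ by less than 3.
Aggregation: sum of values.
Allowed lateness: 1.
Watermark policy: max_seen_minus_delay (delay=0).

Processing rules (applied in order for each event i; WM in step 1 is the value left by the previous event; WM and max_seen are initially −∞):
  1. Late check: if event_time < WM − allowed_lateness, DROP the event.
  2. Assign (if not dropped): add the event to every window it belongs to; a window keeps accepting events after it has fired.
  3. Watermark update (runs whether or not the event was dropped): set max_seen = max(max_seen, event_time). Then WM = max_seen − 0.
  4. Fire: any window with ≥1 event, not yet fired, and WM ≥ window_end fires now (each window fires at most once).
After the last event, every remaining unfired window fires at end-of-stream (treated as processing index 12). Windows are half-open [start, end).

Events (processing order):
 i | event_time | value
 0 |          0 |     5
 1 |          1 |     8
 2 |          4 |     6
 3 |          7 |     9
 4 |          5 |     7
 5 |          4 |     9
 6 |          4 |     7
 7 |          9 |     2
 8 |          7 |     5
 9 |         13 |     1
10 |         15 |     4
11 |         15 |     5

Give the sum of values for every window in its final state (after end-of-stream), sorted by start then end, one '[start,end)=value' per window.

i=0 t=0 v=5: → [0,3); WM=0
i=1 t=1 v=8: → [0,4); WM=1
i=2 t=4 v=6: → [4,7); WM=4
i=3 t=7 v=9: → [7,10); WM=7
i=4 t=5 v=7: DROP (t<7-1); WM=7
i=5 t=4 v=9: DROP (t<7-1); WM=7
i=6 t=4 v=7: DROP (t<7-1); WM=7
i=7 t=9 v=2: → [7,12); WM=9
i=8 t=7 v=5: DROP (t<9-1); WM=9
i=9 t=13 v=1: → [13,16); WM=13
i=10 t=15 v=4: → [13,18); WM=15
i=11 t=15 v=5: → [13,18); WM=15

[0,4)=13 [4,7)=6 [7,12)=11 [13,18)=10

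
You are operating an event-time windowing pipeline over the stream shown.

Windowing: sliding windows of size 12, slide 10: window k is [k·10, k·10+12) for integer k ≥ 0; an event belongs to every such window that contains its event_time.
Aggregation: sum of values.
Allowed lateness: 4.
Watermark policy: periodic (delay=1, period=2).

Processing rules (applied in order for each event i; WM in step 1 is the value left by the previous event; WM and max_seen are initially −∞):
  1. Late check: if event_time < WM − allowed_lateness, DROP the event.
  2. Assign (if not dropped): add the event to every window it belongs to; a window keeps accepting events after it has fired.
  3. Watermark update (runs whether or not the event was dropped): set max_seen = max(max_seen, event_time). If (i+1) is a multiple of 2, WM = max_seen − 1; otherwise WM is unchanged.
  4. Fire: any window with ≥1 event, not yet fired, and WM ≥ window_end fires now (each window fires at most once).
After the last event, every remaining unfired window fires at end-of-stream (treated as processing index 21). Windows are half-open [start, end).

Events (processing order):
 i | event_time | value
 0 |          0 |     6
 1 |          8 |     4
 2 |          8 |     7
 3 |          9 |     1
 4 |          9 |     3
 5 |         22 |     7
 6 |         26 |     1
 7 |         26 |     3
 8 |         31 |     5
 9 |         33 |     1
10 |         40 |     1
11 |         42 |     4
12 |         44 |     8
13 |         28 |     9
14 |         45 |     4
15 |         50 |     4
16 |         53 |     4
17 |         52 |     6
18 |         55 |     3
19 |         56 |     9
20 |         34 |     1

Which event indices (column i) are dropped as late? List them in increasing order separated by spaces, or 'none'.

13 20

i=0 t=0 v=6: → [0,12); WM=−∞
i=1 t=8 v=4: → [0,12); WM=7
i=2 t=8 v=7: → [0,12); WM=7
i=3 t=9 v=1: → [0,12); WM=8
i=4 t=9 v=3: → [0,12); WM=8
i=5 t=22 v=7: → [20,32); WM=21; [0,12) fires=21
i=6 t=26 v=1: → [20,32); WM=21
i=7 t=26 v=3: → [20,32); WM=25
i=8 t=31 v=5: → [30,42),[20,32); WM=25
i=9 t=33 v=1: → [30,42); WM=32; [20,32) fires=16
i=10 t=40 v=1: → [40,52),[30,42); WM=32
i=11 t=42 v=4: → [40,52); WM=41
i=12 t=44 v=8: → [40,52); WM=41
i=13 t=28 v=9: DROP (t<41-4); WM=43; [30,42) fires=7
i=14 t=45 v=4: → [40,52); WM=43
i=15 t=50 v=4: → [50,62),[40,52); WM=49
i=16 t=53 v=4: → [50,62); WM=49
i=17 t=52 v=6: → [50,62); WM=52; [40,52) fires=21
i=18 t=55 v=3: → [50,62); WM=52
i=19 t=56 v=9: → [50,62); WM=55
i=20 t=34 v=1: DROP (t<55-4); WM=55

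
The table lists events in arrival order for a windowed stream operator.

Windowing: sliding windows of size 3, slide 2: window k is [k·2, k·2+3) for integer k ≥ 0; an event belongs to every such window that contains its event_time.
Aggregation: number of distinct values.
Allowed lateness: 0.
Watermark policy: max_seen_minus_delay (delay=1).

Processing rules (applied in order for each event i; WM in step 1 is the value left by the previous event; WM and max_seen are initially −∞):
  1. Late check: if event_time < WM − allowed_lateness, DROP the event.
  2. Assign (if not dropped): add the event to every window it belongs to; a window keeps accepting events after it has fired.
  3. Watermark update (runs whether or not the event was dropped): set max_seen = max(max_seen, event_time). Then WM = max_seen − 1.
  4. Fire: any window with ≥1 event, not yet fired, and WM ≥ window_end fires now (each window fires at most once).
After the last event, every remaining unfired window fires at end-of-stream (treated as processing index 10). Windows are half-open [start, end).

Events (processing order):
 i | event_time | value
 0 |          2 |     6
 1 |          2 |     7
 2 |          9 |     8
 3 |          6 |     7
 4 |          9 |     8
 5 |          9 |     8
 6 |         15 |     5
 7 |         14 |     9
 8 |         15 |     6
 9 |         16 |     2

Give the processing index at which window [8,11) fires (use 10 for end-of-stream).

6

i=0 t=2 v=6: → [2,5),[0,3); WM=1
i=1 t=2 v=7: → [2,5),[0,3); WM=1
i=2 t=9 v=8: → [8,11); WM=8; [0,3) fires=2 [2,5) fires=2
i=3 t=6 v=7: DROP (t<8-0); WM=8
i=4 t=9 v=8: → [8,11); WM=8
i=5 t=9 v=8: → [8,11); WM=8
i=6 t=15 v=5: → [14,17); WM=14; [8,11) fires=1
i=7 t=14 v=9: → [14,17),[12,15); WM=14
i=8 t=15 v=6: → [14,17); WM=14
i=9 t=16 v=2: → [16,19),[14,17); WM=15; [12,15) fires=1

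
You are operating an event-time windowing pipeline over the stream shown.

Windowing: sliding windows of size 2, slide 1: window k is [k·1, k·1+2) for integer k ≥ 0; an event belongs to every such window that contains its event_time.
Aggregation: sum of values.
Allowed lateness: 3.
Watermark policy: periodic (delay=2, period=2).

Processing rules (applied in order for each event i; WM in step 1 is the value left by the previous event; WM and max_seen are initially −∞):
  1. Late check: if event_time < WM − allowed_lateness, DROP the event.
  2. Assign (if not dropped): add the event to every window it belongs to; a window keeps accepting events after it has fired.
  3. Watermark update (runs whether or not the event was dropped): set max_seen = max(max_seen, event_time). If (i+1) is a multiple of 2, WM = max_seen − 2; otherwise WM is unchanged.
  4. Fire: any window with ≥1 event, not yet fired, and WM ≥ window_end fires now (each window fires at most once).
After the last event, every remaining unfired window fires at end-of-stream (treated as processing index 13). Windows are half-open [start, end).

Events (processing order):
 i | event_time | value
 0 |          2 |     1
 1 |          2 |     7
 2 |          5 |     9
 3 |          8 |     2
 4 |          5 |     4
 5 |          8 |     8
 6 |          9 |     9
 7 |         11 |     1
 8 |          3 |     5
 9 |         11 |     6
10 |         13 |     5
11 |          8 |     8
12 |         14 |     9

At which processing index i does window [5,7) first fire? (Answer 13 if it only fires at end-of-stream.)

7

i=0 t=2 v=1: → [2,4),[1,3); WM=−∞
i=1 t=2 v=7: → [2,4),[1,3); WM=0
i=2 t=5 v=9: → [5,7),[4,6); WM=0
i=3 t=8 v=2: → [8,10),[7,9); WM=6; [1,3) fires=8 [2,4) fires=8 [4,6) fires=9
i=4 t=5 v=4: → [5,7),[4,6); WM=6
i=5 t=8 v=8: → [8,10),[7,9); WM=6
i=6 t=9 v=9: → [9,11),[8,10); WM=6
i=7 t=11 v=1: → [11,13),[10,12); WM=9; [5,7) fires=13 [7,9) fires=10
i=8 t=3 v=5: DROP (t<9-3); WM=9
i=9 t=11 v=6: → [11,13),[10,12); WM=9
i=10 t=13 v=5: → [13,15),[12,14); WM=9
i=11 t=8 v=8: → [8,10),[7,9); WM=11; [8,10) fires=27 [9,11) fires=9
i=12 t=14 v=9: → [14,16),[13,15); WM=11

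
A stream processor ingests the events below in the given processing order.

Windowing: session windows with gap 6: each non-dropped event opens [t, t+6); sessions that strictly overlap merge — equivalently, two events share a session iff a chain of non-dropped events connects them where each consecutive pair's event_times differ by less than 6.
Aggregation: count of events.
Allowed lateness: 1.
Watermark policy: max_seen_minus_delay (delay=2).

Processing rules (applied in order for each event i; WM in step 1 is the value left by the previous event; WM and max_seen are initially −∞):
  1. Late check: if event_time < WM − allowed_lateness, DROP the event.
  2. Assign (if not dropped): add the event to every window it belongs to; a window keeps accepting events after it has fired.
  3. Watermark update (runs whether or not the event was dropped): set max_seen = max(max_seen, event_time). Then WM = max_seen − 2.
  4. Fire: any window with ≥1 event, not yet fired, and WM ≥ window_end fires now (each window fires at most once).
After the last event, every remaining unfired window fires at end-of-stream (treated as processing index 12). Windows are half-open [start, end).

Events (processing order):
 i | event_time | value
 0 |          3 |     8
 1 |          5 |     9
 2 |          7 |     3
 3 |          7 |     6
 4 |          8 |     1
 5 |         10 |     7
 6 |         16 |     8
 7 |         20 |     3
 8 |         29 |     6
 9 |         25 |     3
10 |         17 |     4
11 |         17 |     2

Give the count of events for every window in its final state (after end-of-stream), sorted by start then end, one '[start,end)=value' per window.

i=0 t=3 v=8: → [3,9); WM=1
i=1 t=5 v=9: → [3,11); WM=3
i=2 t=7 v=3: → [3,13); WM=5
i=3 t=7 v=6: → [3,13); WM=5
i=4 t=8 v=1: → [3,14); WM=6
i=5 t=10 v=7: → [3,16); WM=8
i=6 t=16 v=8: → [16,22); WM=14
i=7 t=20 v=3: → [16,26); WM=18
i=8 t=29 v=6: → [29,35); WM=27
i=9 t=25 v=3: DROP (t<27-1); WM=27
i=10 t=17 v=4: DROP (t<27-1); WM=27
i=11 t=17 v=2: DROP (t<27-1); WM=27

[3,16)=6 [16,26)=2 [29,35)=1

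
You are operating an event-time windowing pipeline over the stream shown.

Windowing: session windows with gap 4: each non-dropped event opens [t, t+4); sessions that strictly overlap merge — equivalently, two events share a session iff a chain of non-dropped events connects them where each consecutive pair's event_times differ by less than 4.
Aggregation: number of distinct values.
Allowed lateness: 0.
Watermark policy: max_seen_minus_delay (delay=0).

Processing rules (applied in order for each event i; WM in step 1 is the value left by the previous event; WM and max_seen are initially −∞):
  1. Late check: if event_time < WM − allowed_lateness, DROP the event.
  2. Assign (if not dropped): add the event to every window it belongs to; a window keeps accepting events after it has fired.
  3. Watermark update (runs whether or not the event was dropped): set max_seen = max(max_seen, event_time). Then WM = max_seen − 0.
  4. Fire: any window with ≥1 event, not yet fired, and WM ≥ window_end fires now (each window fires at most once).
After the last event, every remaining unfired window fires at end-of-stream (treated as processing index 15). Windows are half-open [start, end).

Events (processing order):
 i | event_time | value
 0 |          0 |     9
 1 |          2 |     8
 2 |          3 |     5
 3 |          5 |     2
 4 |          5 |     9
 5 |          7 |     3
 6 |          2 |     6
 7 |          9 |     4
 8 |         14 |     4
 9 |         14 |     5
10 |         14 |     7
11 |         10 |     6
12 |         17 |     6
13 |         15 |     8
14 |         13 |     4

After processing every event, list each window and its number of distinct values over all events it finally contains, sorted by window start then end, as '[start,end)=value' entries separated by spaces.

[0,13)=6 [14,21)=4

i=0 t=0 v=9: → [0,4); WM=0
i=1 t=2 v=8: → [0,6); WM=2
i=2 t=3 v=5: → [0,7); WM=3
i=3 t=5 v=2: → [0,9); WM=5
i=4 t=5 v=9: → [0,9); WM=5
i=5 t=7 v=3: → [0,11); WM=7
i=6 t=2 v=6: DROP (t<7-0); WM=7
i=7 t=9 v=4: → [0,13); WM=9
i=8 t=14 v=4: → [14,18); WM=14
i=9 t=14 v=5: → [14,18); WM=14
i=10 t=14 v=7: → [14,18); WM=14
i=11 t=10 v=6: DROP (t<14-0); WM=14
i=12 t=17 v=6: → [14,21); WM=17
i=13 t=15 v=8: DROP (t<17-0); WM=17
i=14 t=13 v=4: DROP (t<17-0); WM=17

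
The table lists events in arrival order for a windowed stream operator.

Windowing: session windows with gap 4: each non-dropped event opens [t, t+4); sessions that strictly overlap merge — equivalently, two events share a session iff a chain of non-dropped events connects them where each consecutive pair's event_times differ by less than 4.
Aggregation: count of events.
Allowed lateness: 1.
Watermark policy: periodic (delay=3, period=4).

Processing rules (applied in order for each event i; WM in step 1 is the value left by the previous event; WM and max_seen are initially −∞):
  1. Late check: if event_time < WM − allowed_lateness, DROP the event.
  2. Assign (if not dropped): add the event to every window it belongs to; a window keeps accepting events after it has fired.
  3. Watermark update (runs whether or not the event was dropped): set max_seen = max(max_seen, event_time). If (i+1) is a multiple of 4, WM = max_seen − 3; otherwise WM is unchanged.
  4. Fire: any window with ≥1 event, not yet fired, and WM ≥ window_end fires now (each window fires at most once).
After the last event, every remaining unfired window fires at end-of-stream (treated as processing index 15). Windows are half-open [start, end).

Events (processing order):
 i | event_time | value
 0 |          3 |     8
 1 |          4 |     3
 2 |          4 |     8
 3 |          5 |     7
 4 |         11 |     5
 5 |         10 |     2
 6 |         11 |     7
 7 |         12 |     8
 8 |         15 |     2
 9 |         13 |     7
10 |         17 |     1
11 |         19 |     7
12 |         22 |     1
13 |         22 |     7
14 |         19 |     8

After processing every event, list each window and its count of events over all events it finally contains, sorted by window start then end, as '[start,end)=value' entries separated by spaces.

[3,9)=4 [10,26)=11

i=0 t=3 v=8: → [3,7); WM=−∞
i=1 t=4 v=3: → [3,8); WM=−∞
i=2 t=4 v=8: → [3,8); WM=−∞
i=3 t=5 v=7: → [3,9); WM=2
i=4 t=11 v=5: → [11,15); WM=2
i=5 t=10 v=2: → [10,15); WM=2
i=6 t=11 v=7: → [10,15); WM=2
i=7 t=12 v=8: → [10,16); WM=9
i=8 t=15 v=2: → [10,19); WM=9
i=9 t=13 v=7: → [10,19); WM=9
i=10 t=17 v=1: → [10,21); WM=9
i=11 t=19 v=7: → [10,23); WM=16
i=12 t=22 v=1: → [10,26); WM=16
i=13 t=22 v=7: → [10,26); WM=16
i=14 t=19 v=8: → [10,26); WM=16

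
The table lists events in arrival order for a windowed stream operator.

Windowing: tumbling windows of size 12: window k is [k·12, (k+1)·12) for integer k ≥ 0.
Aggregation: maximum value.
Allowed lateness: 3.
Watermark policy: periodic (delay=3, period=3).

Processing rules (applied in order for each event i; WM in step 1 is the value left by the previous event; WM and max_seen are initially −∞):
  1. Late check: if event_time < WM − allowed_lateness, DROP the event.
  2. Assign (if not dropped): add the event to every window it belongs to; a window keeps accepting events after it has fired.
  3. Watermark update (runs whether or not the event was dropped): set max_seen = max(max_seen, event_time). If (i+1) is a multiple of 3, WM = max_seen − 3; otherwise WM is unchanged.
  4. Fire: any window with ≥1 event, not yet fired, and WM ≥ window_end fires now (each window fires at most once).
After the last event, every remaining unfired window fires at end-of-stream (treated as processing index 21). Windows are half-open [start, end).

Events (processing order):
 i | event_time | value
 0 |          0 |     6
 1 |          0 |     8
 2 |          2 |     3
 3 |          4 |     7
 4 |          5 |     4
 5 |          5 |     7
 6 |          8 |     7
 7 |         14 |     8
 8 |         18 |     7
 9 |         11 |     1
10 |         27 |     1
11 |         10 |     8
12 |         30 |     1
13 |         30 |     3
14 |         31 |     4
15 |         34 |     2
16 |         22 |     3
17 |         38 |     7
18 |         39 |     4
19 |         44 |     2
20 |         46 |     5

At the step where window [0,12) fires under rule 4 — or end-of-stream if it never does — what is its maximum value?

i=0 t=0 v=6: → [0,12); WM=−∞
i=1 t=0 v=8: → [0,12); WM=−∞
i=2 t=2 v=3: → [0,12); WM=-1
i=3 t=4 v=7: → [0,12); WM=-1
i=4 t=5 v=4: → [0,12); WM=-1
i=5 t=5 v=7: → [0,12); WM=2
i=6 t=8 v=7: → [0,12); WM=2
i=7 t=14 v=8: → [12,24); WM=2
i=8 t=18 v=7: → [12,24); WM=15; [0,12) fires=8
i=9 t=11 v=1: DROP (t<15-3); WM=15
i=10 t=27 v=1: → [24,36); WM=15
i=11 t=10 v=8: DROP (t<15-3); WM=24; [12,24) fires=8
i=12 t=30 v=1: → [24,36); WM=24
i=13 t=30 v=3: → [24,36); WM=24
i=14 t=31 v=4: → [24,36); WM=28
i=15 t=34 v=2: → [24,36); WM=28
i=16 t=22 v=3: DROP (t<28-3); WM=28
i=17 t=38 v=7: → [36,48); WM=35
i=18 t=39 v=4: → [36,48); WM=35
i=19 t=44 v=2: → [36,48); WM=35
i=20 t=46 v=5: → [36,48); WM=43; [24,36) fires=4

8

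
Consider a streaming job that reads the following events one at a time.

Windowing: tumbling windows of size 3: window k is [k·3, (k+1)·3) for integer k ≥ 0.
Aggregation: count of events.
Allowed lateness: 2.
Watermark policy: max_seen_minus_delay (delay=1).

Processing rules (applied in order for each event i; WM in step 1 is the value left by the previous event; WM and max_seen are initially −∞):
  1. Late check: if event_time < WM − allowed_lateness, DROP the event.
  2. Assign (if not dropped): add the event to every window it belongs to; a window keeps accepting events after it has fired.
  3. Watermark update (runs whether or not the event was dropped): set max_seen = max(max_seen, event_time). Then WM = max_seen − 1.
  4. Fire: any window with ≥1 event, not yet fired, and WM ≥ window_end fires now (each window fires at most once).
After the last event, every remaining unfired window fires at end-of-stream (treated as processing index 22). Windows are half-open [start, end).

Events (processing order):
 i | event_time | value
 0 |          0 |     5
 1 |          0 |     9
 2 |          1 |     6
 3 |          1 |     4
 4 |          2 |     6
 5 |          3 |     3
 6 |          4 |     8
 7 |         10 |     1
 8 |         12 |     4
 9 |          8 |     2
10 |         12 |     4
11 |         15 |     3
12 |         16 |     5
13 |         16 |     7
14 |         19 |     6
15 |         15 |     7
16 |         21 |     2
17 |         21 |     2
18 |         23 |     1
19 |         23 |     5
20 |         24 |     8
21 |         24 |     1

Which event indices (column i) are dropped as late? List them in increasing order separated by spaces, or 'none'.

9 15

i=0 t=0 v=5: → [0,3); WM=-1
i=1 t=0 v=9: → [0,3); WM=-1
i=2 t=1 v=6: → [0,3); WM=0
i=3 t=1 v=4: → [0,3); WM=0
i=4 t=2 v=6: → [0,3); WM=1
i=5 t=3 v=3: → [3,6); WM=2
i=6 t=4 v=8: → [3,6); WM=3; [0,3) fires=5
i=7 t=10 v=1: → [9,12); WM=9; [3,6) fires=2
i=8 t=12 v=4: → [12,15); WM=11
i=9 t=8 v=2: DROP (t<11-2); WM=11
i=10 t=12 v=4: → [12,15); WM=11
i=11 t=15 v=3: → [15,18); WM=14; [9,12) fires=1
i=12 t=16 v=5: → [15,18); WM=15; [12,15) fires=2
i=13 t=16 v=7: → [15,18); WM=15
i=14 t=19 v=6: → [18,21); WM=18; [15,18) fires=3
i=15 t=15 v=7: DROP (t<18-2); WM=18
i=16 t=21 v=2: → [21,24); WM=20
i=17 t=21 v=2: → [21,24); WM=20
i=18 t=23 v=1: → [21,24); WM=22; [18,21) fires=1
i=19 t=23 v=5: → [21,24); WM=22
i=20 t=24 v=8: → [24,27); WM=23
i=21 t=24 v=1: → [24,27); WM=23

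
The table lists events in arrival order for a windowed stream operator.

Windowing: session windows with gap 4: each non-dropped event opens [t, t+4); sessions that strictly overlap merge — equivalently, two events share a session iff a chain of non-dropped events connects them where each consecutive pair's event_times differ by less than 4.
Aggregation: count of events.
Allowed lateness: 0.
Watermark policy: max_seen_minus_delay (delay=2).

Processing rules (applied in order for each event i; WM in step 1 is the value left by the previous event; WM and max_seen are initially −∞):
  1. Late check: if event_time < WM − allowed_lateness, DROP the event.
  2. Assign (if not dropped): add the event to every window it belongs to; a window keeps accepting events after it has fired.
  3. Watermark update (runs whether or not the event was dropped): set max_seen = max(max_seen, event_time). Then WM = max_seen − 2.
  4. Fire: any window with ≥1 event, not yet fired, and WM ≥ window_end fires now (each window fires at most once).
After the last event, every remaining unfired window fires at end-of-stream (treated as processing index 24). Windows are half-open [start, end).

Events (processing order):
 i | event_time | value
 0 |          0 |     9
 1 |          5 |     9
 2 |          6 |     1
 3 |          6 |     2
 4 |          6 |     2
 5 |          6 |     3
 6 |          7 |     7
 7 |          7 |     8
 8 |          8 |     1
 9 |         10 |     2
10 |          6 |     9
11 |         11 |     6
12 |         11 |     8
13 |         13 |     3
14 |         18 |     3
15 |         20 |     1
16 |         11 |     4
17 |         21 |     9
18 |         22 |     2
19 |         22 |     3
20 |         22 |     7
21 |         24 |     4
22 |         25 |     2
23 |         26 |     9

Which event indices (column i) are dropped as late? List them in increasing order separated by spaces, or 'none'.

10 16

i=0 t=0 v=9: → [0,4); WM=-2
i=1 t=5 v=9: → [5,9); WM=3
i=2 t=6 v=1: → [5,10); WM=4
i=3 t=6 v=2: → [5,10); WM=4
i=4 t=6 v=2: → [5,10); WM=4
i=5 t=6 v=3: → [5,10); WM=4
i=6 t=7 v=7: → [5,11); WM=5
i=7 t=7 v=8: → [5,11); WM=5
i=8 t=8 v=1: → [5,12); WM=6
i=9 t=10 v=2: → [5,14); WM=8
i=10 t=6 v=9: DROP (t<8-0); WM=8
i=11 t=11 v=6: → [5,15); WM=9
i=12 t=11 v=8: → [5,15); WM=9
i=13 t=13 v=3: → [5,17); WM=11
i=14 t=18 v=3: → [18,22); WM=16
i=15 t=20 v=1: → [18,24); WM=18
i=16 t=11 v=4: DROP (t<18-0); WM=18
i=17 t=21 v=9: → [18,25); WM=19
i=18 t=22 v=2: → [18,26); WM=20
i=19 t=22 v=3: → [18,26); WM=20
i=20 t=22 v=7: → [18,26); WM=20
i=21 t=24 v=4: → [18,28); WM=22
i=22 t=25 v=2: → [18,29); WM=23
i=23 t=26 v=9: → [18,30); WM=24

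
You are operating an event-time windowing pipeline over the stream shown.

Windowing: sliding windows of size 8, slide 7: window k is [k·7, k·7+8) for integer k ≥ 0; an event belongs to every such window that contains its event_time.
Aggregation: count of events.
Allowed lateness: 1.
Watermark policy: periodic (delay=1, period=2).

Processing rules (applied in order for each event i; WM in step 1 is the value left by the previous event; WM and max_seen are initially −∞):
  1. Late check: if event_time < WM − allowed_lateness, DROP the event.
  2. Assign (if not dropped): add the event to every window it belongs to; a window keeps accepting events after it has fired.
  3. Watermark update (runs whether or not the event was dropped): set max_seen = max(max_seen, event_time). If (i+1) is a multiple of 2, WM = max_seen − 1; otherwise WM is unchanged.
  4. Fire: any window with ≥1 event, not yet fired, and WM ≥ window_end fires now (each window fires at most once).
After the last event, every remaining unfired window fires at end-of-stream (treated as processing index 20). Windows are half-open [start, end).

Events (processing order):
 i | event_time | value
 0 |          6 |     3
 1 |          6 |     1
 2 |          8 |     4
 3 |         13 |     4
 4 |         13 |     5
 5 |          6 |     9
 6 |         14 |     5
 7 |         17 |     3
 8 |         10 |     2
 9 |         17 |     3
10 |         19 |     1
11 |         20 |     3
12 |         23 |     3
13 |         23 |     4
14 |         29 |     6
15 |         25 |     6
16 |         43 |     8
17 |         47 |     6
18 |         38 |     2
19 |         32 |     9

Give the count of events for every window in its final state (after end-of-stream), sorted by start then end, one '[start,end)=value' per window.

[0,8)=2 [7,15)=4 [14,22)=5 [21,29)=3 [28,36)=1 [42,50)=2

i=0 t=6 v=3: → [0,8); WM=−∞
i=1 t=6 v=1: → [0,8); WM=5
i=2 t=8 v=4: → [7,15); WM=5
i=3 t=13 v=4: → [7,15); WM=12; [0,8) fires=2
i=4 t=13 v=5: → [7,15); WM=12
i=5 t=6 v=9: DROP (t<12-1); WM=12
i=6 t=14 v=5: → [14,22),[7,15); WM=12
i=7 t=17 v=3: → [14,22); WM=16; [7,15) fires=4
i=8 t=10 v=2: DROP (t<16-1); WM=16
i=9 t=17 v=3: → [14,22); WM=16
i=10 t=19 v=1: → [14,22); WM=16
i=11 t=20 v=3: → [14,22); WM=19
i=12 t=23 v=3: → [21,29); WM=19
i=13 t=23 v=4: → [21,29); WM=22; [14,22) fires=5
i=14 t=29 v=6: → [28,36); WM=22
i=15 t=25 v=6: → [21,29); WM=28
i=16 t=43 v=8: → [42,50); WM=28
i=17 t=47 v=6: → [42,50); WM=46; [21,29) fires=3 [28,36) fires=1
i=18 t=38 v=2: DROP (t<46-1); WM=46
i=19 t=32 v=9: DROP (t<46-1); WM=46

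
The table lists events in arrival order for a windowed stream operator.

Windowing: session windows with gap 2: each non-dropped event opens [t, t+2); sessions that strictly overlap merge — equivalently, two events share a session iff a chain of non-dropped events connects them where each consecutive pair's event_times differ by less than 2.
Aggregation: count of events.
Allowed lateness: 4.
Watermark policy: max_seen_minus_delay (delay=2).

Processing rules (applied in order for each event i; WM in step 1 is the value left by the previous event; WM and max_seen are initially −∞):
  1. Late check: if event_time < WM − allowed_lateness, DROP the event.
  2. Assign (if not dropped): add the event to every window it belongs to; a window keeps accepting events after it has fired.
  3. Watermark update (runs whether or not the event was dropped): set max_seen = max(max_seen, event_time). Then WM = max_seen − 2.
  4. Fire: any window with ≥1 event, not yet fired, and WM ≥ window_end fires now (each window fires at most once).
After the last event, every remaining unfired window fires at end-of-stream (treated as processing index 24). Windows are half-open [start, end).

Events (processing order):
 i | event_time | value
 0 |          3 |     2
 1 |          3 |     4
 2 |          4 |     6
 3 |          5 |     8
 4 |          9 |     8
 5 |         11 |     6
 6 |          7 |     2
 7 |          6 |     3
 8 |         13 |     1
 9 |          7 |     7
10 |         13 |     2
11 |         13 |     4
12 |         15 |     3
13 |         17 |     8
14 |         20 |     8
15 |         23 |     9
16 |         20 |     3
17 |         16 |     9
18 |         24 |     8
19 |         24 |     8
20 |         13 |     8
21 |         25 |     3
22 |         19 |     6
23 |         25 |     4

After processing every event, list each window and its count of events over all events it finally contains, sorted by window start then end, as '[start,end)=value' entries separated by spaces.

[3,9)=7 [9,11)=1 [11,13)=1 [13,15)=3 [15,17)=1 [17,19)=1 [19,22)=3 [23,27)=5

i=0 t=3 v=2: → [3,5); WM=1
i=1 t=3 v=4: → [3,5); WM=1
i=2 t=4 v=6: → [3,6); WM=2
i=3 t=5 v=8: → [3,7); WM=3
i=4 t=9 v=8: → [9,11); WM=7
i=5 t=11 v=6: → [11,13); WM=9
i=6 t=7 v=2: → [7,9); WM=9
i=7 t=6 v=3: → [3,9); WM=9
i=8 t=13 v=1: → [13,15); WM=11
i=9 t=7 v=7: → [3,9); WM=11
i=10 t=13 v=2: → [13,15); WM=11
i=11 t=13 v=4: → [13,15); WM=11
i=12 t=15 v=3: → [15,17); WM=13
i=13 t=17 v=8: → [17,19); WM=15
i=14 t=20 v=8: → [20,22); WM=18
i=15 t=23 v=9: → [23,25); WM=21
i=16 t=20 v=3: → [20,22); WM=21
i=17 t=16 v=9: DROP (t<21-4); WM=21
i=18 t=24 v=8: → [23,26); WM=22
i=19 t=24 v=8: → [23,26); WM=22
i=20 t=13 v=8: DROP (t<22-4); WM=22
i=21 t=25 v=3: → [23,27); WM=23
i=22 t=19 v=6: → [19,22); WM=23
i=23 t=25 v=4: → [23,27); WM=23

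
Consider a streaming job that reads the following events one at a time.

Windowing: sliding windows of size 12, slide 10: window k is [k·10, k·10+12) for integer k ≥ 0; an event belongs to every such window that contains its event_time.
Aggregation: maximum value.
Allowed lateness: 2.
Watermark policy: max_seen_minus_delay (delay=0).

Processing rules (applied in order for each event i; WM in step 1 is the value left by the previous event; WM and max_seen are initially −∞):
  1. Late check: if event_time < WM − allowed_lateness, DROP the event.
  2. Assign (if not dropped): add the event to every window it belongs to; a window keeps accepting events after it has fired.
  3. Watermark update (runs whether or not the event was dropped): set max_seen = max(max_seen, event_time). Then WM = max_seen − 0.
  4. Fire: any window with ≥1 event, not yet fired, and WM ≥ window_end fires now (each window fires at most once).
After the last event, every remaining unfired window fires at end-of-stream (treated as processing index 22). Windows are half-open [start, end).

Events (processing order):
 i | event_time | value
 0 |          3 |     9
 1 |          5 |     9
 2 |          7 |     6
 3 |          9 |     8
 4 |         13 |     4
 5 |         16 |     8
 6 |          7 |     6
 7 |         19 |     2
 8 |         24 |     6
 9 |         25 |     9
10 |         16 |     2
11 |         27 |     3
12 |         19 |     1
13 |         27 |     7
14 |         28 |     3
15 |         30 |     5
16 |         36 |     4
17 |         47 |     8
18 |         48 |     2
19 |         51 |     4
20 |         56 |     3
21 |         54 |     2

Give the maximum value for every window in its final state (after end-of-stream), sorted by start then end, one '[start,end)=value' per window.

[0,12)=9 [10,22)=8 [20,32)=9 [30,42)=5 [40,52)=8 [50,62)=4

i=0 t=3 v=9: → [0,12); WM=3
i=1 t=5 v=9: → [0,12); WM=5
i=2 t=7 v=6: → [0,12); WM=7
i=3 t=9 v=8: → [0,12); WM=9
i=4 t=13 v=4: → [10,22); WM=13; [0,12) fires=9
i=5 t=16 v=8: → [10,22); WM=16
i=6 t=7 v=6: DROP (t<16-2); WM=16
i=7 t=19 v=2: → [10,22); WM=19
i=8 t=24 v=6: → [20,32); WM=24; [10,22) fires=8
i=9 t=25 v=9: → [20,32); WM=25
i=10 t=16 v=2: DROP (t<25-2); WM=25
i=11 t=27 v=3: → [20,32); WM=27
i=12 t=19 v=1: DROP (t<27-2); WM=27
i=13 t=27 v=7: → [20,32); WM=27
i=14 t=28 v=3: → [20,32); WM=28
i=15 t=30 v=5: → [30,42),[20,32); WM=30
i=16 t=36 v=4: → [30,42); WM=36; [20,32) fires=9
i=17 t=47 v=8: → [40,52); WM=47; [30,42) fires=5
i=18 t=48 v=2: → [40,52); WM=48
i=19 t=51 v=4: → [50,62),[40,52); WM=51
i=20 t=56 v=3: → [50,62); WM=56; [40,52) fires=8
i=21 t=54 v=2: → [50,62); WM=56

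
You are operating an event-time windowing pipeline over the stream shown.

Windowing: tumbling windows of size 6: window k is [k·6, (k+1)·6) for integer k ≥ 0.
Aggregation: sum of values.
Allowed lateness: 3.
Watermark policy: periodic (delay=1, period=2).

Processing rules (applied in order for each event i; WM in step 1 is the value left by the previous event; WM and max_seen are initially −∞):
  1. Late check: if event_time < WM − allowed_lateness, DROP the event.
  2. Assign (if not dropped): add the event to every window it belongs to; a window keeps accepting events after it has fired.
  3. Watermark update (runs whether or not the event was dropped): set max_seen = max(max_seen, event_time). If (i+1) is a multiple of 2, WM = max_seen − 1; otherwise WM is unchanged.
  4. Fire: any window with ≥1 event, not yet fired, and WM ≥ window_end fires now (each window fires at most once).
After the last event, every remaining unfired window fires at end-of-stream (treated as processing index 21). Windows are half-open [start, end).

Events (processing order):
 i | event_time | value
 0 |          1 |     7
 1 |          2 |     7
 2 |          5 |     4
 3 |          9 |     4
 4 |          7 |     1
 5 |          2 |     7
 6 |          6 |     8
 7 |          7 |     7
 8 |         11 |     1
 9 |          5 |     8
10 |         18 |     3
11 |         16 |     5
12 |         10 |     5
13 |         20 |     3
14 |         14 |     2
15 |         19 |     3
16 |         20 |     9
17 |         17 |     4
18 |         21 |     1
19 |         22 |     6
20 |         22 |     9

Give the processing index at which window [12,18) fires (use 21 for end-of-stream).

i=0 t=1 v=7: → [0,6); WM=−∞
i=1 t=2 v=7: → [0,6); WM=1
i=2 t=5 v=4: → [0,6); WM=1
i=3 t=9 v=4: → [6,12); WM=8; [0,6) fires=18
i=4 t=7 v=1: → [6,12); WM=8
i=5 t=2 v=7: DROP (t<8-3); WM=8
i=6 t=6 v=8: → [6,12); WM=8
i=7 t=7 v=7: → [6,12); WM=8
i=8 t=11 v=1: → [6,12); WM=8
i=9 t=5 v=8: → [0,6); WM=10
i=10 t=18 v=3: → [18,24); WM=10
i=11 t=16 v=5: → [12,18); WM=17; [6,12) fires=21
i=12 t=10 v=5: DROP (t<17-3); WM=17
i=13 t=20 v=3: → [18,24); WM=19; [12,18) fires=5
i=14 t=14 v=2: DROP (t<19-3); WM=19
i=15 t=19 v=3: → [18,24); WM=19
i=16 t=20 v=9: → [18,24); WM=19
i=17 t=17 v=4: → [12,18); WM=19
i=18 t=21 v=1: → [18,24); WM=19
i=19 t=22 v=6: → [18,24); WM=21
i=20 t=22 v=9: → [18,24); WM=21

13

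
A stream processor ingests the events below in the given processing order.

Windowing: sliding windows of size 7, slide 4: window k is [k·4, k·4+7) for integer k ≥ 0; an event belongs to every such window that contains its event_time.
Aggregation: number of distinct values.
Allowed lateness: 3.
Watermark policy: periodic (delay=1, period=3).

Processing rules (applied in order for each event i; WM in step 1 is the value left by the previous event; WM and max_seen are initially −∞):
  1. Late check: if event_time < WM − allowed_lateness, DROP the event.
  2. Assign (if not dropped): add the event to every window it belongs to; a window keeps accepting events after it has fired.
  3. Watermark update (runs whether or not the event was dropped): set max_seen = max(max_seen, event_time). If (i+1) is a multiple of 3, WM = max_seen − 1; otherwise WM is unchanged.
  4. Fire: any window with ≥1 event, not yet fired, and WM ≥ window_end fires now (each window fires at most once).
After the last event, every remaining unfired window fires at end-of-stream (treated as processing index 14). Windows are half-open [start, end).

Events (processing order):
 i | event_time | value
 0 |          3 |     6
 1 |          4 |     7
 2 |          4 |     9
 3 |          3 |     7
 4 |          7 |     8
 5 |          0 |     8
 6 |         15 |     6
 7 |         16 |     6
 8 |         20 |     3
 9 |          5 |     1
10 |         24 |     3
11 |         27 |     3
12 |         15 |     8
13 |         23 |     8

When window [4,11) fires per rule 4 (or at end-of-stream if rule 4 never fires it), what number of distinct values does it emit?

3

i=0 t=3 v=6: → [0,7); WM=−∞
i=1 t=4 v=7: → [4,11),[0,7); WM=−∞
i=2 t=4 v=9: → [4,11),[0,7); WM=3
i=3 t=3 v=7: → [0,7); WM=3
i=4 t=7 v=8: → [4,11); WM=3
i=5 t=0 v=8: → [0,7); WM=6
i=6 t=15 v=6: → [12,19); WM=6
i=7 t=16 v=6: → [16,23),[12,19); WM=6
i=8 t=20 v=3: → [20,27),[16,23); WM=19; [0,7) fires=4 [4,11) fires=3 [12,19) fires=1
i=9 t=5 v=1: DROP (t<19-3); WM=19
i=10 t=24 v=3: → [24,31),[20,27); WM=19
i=11 t=27 v=3: → [24,31); WM=26; [16,23) fires=2
i=12 t=15 v=8: DROP (t<26-3); WM=26
i=13 t=23 v=8: → [20,27); WM=26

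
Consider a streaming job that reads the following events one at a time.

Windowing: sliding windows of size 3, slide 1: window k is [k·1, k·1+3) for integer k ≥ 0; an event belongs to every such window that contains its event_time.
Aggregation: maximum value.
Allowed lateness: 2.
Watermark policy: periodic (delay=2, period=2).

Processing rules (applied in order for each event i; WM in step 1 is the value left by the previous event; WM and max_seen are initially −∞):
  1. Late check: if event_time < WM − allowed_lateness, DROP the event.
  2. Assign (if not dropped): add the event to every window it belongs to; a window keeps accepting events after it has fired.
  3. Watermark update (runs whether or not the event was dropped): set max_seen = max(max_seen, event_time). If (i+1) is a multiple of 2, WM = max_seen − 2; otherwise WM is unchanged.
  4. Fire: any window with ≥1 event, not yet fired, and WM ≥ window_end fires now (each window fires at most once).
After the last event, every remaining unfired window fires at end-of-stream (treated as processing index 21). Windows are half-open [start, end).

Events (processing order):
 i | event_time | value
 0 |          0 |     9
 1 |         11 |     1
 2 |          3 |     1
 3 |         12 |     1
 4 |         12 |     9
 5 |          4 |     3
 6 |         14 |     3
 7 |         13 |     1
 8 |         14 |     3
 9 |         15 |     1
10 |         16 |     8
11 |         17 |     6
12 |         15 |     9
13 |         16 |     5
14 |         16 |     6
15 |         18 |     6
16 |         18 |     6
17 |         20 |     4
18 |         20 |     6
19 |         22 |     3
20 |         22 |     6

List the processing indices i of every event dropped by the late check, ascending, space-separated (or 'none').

i=0 t=0 v=9: → [0,3); WM=−∞
i=1 t=11 v=1: → [11,14),[10,13),[9,12); WM=9; [0,3) fires=9
i=2 t=3 v=1: DROP (t<9-2); WM=9
i=3 t=12 v=1: → [12,15),[11,14),[10,13); WM=10
i=4 t=12 v=9: → [12,15),[11,14),[10,13); WM=10
i=5 t=4 v=3: DROP (t<10-2); WM=10
i=6 t=14 v=3: → [14,17),[13,16),[12,15); WM=10
i=7 t=13 v=1: → [13,16),[12,15),[11,14); WM=12; [9,12) fires=1
i=8 t=14 v=3: → [14,17),[13,16),[12,15); WM=12
i=9 t=15 v=1: → [15,18),[14,17),[13,16); WM=13; [10,13) fires=9
i=10 t=16 v=8: → [16,19),[15,18),[14,17); WM=13
i=11 t=17 v=6: → [17,20),[16,19),[15,18); WM=15; [11,14) fires=9 [12,15) fires=9
i=12 t=15 v=9: → [15,18),[14,17),[13,16); WM=15
i=13 t=16 v=5: → [16,19),[15,18),[14,17); WM=15
i=14 t=16 v=6: → [16,19),[15,18),[14,17); WM=15
i=15 t=18 v=6: → [18,21),[17,20),[16,19); WM=16; [13,16) fires=9
i=16 t=18 v=6: → [18,21),[17,20),[16,19); WM=16
i=17 t=20 v=4: → [20,23),[19,22),[18,21); WM=18; [14,17) fires=9 [15,18) fires=9
i=18 t=20 v=6: → [20,23),[19,22),[18,21); WM=18
i=19 t=22 v=3: → [22,25),[21,24),[20,23); WM=20; [16,19) fires=8 [17,20) fires=6
i=20 t=22 v=6: → [22,25),[21,24),[20,23); WM=20

2 5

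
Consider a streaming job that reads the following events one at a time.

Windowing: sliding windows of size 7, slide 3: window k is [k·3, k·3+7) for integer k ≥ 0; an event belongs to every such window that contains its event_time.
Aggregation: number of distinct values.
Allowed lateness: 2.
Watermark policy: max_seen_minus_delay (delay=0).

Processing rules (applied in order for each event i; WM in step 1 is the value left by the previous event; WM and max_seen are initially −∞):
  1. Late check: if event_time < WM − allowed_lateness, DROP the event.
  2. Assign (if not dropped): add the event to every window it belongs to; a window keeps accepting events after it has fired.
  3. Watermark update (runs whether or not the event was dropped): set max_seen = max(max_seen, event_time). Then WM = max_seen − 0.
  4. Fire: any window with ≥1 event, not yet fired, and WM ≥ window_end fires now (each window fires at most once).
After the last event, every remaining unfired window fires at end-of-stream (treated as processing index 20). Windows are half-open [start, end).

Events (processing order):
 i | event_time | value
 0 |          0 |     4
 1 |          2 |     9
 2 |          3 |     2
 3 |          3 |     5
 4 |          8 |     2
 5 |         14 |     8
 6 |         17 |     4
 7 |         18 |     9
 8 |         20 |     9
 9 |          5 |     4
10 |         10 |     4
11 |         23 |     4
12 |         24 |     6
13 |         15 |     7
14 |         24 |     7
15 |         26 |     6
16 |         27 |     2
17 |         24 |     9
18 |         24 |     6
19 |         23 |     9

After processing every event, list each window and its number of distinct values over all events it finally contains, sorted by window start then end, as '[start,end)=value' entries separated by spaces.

[0,7)=4 [3,10)=2 [6,13)=1 [9,16)=1 [12,19)=3 [15,22)=2 [18,25)=4 [21,28)=4 [24,31)=3 [27,34)=1

i=0 t=0 v=4: → [0,7); WM=0
i=1 t=2 v=9: → [0,7); WM=2
i=2 t=3 v=2: → [3,10),[0,7); WM=3
i=3 t=3 v=5: → [3,10),[0,7); WM=3
i=4 t=8 v=2: → [6,13),[3,10); WM=8; [0,7) fires=4
i=5 t=14 v=8: → [12,19),[9,16); WM=14; [3,10) fires=2 [6,13) fires=1
i=6 t=17 v=4: → [15,22),[12,19); WM=17; [9,16) fires=1
i=7 t=18 v=9: → [18,25),[15,22),[12,19); WM=18
i=8 t=20 v=9: → [18,25),[15,22); WM=20; [12,19) fires=3
i=9 t=5 v=4: DROP (t<20-2); WM=20
i=10 t=10 v=4: DROP (t<20-2); WM=20
i=11 t=23 v=4: → [21,28),[18,25); WM=23; [15,22) fires=2
i=12 t=24 v=6: → [24,31),[21,28),[18,25); WM=24
i=13 t=15 v=7: DROP (t<24-2); WM=24
i=14 t=24 v=7: → [24,31),[21,28),[18,25); WM=24
i=15 t=26 v=6: → [24,31),[21,28); WM=26; [18,25) fires=4
i=16 t=27 v=2: → [27,34),[24,31),[21,28); WM=27
i=17 t=24 v=9: DROP (t<27-2); WM=27
i=18 t=24 v=6: DROP (t<27-2); WM=27
i=19 t=23 v=9: DROP (t<27-2); WM=27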